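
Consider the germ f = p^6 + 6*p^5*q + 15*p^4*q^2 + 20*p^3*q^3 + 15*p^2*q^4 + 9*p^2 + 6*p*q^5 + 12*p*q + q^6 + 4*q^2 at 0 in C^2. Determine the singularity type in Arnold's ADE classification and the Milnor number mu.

Type A_5, Milnor number mu = 5.

The Hessian of f at 0 is [[18, 12], [12, 8]] with rank 1, so corank 1. A Groebner basis of the Jacobian ideal J(f) in C{p,q} is {q^5, p + 2*q/3}; counting standard monomials gives mu = 5. Corank 1: A-series; mu = 5 gives A_5.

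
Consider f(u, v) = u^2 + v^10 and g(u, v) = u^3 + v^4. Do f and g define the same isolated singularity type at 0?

No.

The Hessian of f at 0 is [[2, 0], [0, 0]] with rank 1, so corank 1. A Groebner basis of the Jacobian ideal J(f) in C{u,v} is {v^9, u}; counting standard monomials gives mu = 9. Corank 1: A-series; mu = 9 gives A_9. The Hessian of g at 0 is [[0, 0], [0, 0]] with rank 0, so corank 2. A Groebner basis of the Jacobian ideal J(g) in C{u,v} is {v^3, u^2}; counting standard monomials gives mu = 6. Corank 2; j^3 = u^3 is a perfect cube, so E-series; the 4-jet and mu = 6 give E_6. f is A_9 but g is E_6, hence not right-equivalent.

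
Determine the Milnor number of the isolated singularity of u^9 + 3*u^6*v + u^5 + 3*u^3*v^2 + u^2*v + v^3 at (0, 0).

4

The Hessian of f at 0 has rank 0. Corank 2; j^3 = v*(u^2 + v^2) splits into three distinct lines over C (the quadratic factor has nonzero discriminant), so D_4.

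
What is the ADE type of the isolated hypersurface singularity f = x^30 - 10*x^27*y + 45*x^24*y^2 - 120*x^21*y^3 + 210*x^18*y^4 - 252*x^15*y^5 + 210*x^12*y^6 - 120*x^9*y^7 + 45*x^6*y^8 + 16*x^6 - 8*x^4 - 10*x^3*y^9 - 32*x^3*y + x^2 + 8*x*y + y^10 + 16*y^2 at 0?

The Hessian of f at 0 is [[2, 8], [8, 32]] with rank 1, so corank 1. A Groebner basis of the Jacobian ideal J(f) in C{x,y} is {x*y^2/64 - x/16384 + y^5 + 3*y^3/64 - y/4096, -x^2/512 + x*y^3 - 3*x*y/128 + 2*y^4 - y^2/16, x^3 - x/4 - y, x^2*y + 4*x*y^2 + x/48 + 16*y^3/3 + y/12}; counting standard monomials gives mu = 9. Corank 1: A-series; mu = 9 gives A_9.

A9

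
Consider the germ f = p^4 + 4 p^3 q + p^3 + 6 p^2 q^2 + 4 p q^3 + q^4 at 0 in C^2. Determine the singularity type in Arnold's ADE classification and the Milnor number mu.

Type E_{6}, Milnor number mu = 6.

The Hessian of f at 0 is [[0, 0], [0, 0]] with rank 0, so corank 2. A Groebner basis of the Jacobian ideal J(f) in C{p,q} is {q^4, p*q^2 + q^3/3, p^2}; counting standard monomials gives mu = 6. Corank 2; j^3 = p^3 is a perfect cube, so E-series; the 4-jet and mu = 6 give E_6.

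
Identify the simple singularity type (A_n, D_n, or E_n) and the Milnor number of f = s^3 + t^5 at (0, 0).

Type E_8, Milnor number mu = 8.

The Hessian of f at 0 is [[0, 0], [0, 0]] with rank 0, so corank 2. A Groebner basis of the Jacobian ideal J(f) in C{s,t} is {t^4, s^2}; counting standard monomials gives mu = 8. Corank 2; j^3 = s^3 is a perfect cube, so E-series; the 5-jet and mu = 8 give E_8.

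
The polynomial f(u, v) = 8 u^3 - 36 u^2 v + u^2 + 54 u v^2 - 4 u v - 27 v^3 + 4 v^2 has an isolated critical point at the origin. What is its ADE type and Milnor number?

The Hessian of f at 0 is [[2, -4], [-4, 8]] with rank 1, so corank 1. A Groebner basis of the Jacobian ideal J(f) in C{u,v} is {v^2, u - 2*v}; counting standard monomials gives mu = 2. Corank 1: A-series; mu = 2 gives A_2.

Type A_2, Milnor number mu = 2.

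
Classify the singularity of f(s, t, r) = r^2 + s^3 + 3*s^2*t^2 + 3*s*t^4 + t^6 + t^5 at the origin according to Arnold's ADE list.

The Hessian of f at 0 has rank 1. Corank 2; j^3 = s^3 is a perfect cube, so E-series; the 5-jet and mu = 8 give E_8.

E_{8}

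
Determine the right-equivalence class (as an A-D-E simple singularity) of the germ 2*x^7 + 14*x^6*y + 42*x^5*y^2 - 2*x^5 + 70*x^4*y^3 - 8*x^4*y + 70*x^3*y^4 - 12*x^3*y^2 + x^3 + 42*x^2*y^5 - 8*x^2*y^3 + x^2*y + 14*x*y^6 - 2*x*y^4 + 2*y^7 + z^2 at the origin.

D8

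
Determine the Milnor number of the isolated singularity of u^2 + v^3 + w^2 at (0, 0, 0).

2

The Hessian of f at 0 has rank 2. Corank 1: A-series; mu = 2 gives A_2.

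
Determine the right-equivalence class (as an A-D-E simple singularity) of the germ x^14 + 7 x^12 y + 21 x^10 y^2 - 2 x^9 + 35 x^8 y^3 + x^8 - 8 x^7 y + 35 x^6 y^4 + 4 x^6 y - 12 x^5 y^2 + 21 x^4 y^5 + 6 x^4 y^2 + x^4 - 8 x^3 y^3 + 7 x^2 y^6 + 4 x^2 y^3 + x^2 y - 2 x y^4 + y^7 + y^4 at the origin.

The Hessian of f at 0 has rank 0. Corank 2; j^3 = x^2*y has shape L^2 M (L != M), so D-series; mu = 5 gives D_5.

D_5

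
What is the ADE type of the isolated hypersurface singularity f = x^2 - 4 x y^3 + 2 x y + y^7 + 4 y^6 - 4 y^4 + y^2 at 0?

The Hessian of f at 0 has rank 1. Corank 1: A-series; mu = 6 gives A_6.

A_{6}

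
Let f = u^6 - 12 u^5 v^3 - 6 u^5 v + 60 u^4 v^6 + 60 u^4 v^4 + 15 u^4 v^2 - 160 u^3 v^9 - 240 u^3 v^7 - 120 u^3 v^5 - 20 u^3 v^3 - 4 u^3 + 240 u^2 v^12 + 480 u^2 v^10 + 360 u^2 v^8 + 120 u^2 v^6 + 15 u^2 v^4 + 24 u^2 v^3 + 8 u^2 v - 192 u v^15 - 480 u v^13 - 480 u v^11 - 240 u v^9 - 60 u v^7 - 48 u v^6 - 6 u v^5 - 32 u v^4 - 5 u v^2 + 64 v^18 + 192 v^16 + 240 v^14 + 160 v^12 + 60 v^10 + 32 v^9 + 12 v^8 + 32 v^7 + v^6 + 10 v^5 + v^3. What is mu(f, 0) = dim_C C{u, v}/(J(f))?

7

The Hessian of f at 0 has rank 0. Corank 2; j^3 = -(u - v)*(2*u - v)^2 has shape L^2 M (L != M), so D-series; mu = 7 gives D_7.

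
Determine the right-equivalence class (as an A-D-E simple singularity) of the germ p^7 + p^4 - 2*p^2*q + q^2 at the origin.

A_{6}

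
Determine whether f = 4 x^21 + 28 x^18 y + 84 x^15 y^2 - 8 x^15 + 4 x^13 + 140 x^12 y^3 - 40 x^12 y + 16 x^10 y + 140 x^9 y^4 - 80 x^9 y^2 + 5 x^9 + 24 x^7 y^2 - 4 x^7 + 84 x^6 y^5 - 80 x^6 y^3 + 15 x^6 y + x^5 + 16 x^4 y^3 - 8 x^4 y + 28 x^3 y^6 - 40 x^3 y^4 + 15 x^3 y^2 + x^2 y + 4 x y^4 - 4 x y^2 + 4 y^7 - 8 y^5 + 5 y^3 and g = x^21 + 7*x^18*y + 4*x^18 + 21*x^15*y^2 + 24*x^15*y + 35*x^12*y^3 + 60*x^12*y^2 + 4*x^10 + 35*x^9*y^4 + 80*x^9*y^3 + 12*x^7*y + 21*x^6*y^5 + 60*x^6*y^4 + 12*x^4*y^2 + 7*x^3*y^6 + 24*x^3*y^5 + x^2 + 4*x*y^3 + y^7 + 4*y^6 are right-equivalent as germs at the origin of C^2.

The Hessian of f at 0 is [[0, 0], [0, 0]] with rank 0, so corank 2. A Groebner basis of the Jacobian ideal J(f) in C{x,y} is {y^3, x^2 - y^2, x*y - 2*y^2}; counting standard monomials gives mu = 4. Corank 2; j^3 = y*(x^2 - 4*x*y + 5*y^2) splits into three distinct lines over C (the quadratic factor has nonzero discriminant), so D_4. The Hessian of g at 0 is [[2, 0], [0, 0]] with rank 1, so corank 1. A Groebner basis of the Jacobian ideal J(g) in C{x,y} is {x/2 + y^3, x^2}; counting standard monomials gives mu = 6. Corank 1: A-series; mu = 6 gives A_6. f is D_4 but g is A_6, hence not right-equivalent.

No.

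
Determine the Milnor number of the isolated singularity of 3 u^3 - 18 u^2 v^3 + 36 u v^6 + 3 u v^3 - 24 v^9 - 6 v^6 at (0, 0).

The Hessian of f at 0 is [[0, 0], [0, 0]] with rank 0, so corank 2. A Groebner basis of the Jacobian ideal J(f) in C{u,v} is {u^3, u*v^2, 3*u^2 + v^3}; counting standard monomials gives mu = 7. Corank 2; j^3 = 3*u^3 is a perfect cube, so E-series; the 4-jet and mu = 7 give E_7.

7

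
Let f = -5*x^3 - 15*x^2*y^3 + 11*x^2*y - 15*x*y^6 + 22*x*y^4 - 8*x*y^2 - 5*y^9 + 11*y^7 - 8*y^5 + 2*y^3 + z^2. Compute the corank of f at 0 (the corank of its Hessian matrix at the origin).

2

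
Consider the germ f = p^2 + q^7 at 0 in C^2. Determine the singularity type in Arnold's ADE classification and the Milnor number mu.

Type A_{6}, Milnor number mu = 6.

The Hessian of f at 0 is [[2, 0], [0, 0]] with rank 1, so corank 1. A Groebner basis of the Jacobian ideal J(f) in C{p,q} is {q^6, p}; counting standard monomials gives mu = 6. Corank 1: A-series; mu = 6 gives A_6.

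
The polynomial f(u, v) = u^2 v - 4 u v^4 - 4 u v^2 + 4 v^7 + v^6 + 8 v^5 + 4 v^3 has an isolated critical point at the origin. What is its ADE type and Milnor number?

Type D_7, Milnor number mu = 7.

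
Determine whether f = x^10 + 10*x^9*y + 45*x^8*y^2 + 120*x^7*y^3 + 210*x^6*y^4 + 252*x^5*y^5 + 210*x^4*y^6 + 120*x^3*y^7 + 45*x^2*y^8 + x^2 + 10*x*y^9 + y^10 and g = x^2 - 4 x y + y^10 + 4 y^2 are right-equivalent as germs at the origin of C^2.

Yes.

The Hessian of f at 0 is [[2, 0], [0, 0]] with rank 1, so corank 1. A Groebner basis of the Jacobian ideal J(f) in C{x,y} is {y^9, x}; counting standard monomials gives mu = 9. Corank 1: A-series; mu = 9 gives A_9. The Hessian of g at 0 is [[2, -4], [-4, 8]] with rank 1, so corank 1. A Groebner basis of the Jacobian ideal J(g) in C{x,y} is {y^9, x - 2*y}; counting standard monomials gives mu = 9. Corank 1: A-series; mu = 9 gives A_9. Both have type A_9, hence right-equivalent.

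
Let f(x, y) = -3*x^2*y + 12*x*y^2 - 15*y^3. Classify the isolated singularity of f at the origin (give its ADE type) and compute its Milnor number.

Type D_{4}, Milnor number mu = 4.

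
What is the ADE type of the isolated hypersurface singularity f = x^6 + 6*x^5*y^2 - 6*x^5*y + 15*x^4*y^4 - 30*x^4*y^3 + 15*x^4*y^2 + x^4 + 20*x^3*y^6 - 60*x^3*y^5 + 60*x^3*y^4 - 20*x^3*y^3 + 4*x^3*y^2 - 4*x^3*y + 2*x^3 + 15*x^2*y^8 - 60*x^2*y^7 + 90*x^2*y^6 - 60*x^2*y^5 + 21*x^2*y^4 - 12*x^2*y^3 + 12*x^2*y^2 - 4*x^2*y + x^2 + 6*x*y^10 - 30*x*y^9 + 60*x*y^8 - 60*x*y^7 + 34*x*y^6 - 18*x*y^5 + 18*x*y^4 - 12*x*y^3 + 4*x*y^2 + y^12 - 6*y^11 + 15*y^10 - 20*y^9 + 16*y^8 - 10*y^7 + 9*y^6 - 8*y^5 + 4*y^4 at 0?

A_5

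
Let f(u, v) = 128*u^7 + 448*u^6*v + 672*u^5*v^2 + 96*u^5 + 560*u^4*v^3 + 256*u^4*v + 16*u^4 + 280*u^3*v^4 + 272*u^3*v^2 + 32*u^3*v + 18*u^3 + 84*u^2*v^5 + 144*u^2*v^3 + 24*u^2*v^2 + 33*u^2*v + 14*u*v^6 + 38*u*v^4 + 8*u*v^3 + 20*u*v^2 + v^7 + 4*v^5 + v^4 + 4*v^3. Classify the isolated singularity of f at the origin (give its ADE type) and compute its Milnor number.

Type D_5, Milnor number mu = 5.

The Hessian of f at 0 is [[0, 0], [0, 0]] with rank 0, so corank 2. A Groebner basis of the Jacobian ideal J(f) in C{u,v} is {u*v^2 + 27*u*v/4 + 9*v^2/2, -81*u*v/8 + v^3 - 27*v^2/4, u^2 + 7*u*v/6 + v^2/3}; counting standard monomials gives mu = 5. Corank 2; j^3 = (2*u + v)*(3*u + 2*v)^2 has shape L^2 M (L != M), so D-series; mu = 5 gives D_5.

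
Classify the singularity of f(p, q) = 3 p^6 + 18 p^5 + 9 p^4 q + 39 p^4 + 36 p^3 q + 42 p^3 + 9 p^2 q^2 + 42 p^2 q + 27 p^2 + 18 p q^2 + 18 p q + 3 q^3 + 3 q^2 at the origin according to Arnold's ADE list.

A_2

The Hessian of f at 0 is [[54, 18], [18, 6]] with rank 1, so corank 1. A Groebner basis of the Jacobian ideal J(f) in C{p,q} is {q^2, p + q/3}; counting standard monomials gives mu = 2. Corank 1: A-series; mu = 2 gives A_2.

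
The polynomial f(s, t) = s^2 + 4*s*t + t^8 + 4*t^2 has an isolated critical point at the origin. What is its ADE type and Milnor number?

The Hessian of f at 0 is [[2, 4], [4, 8]] with rank 1, so corank 1. A Groebner basis of the Jacobian ideal J(f) in C{s,t} is {t^7, s + 2*t}; counting standard monomials gives mu = 7. Corank 1: A-series; mu = 7 gives A_7.

Type A7, Milnor number mu = 7.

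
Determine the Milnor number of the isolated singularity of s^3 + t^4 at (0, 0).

The Hessian of f at 0 is [[0, 0], [0, 0]] with rank 0, so corank 2. A Groebner basis of the Jacobian ideal J(f) in C{s,t} is {t^3, s^2}; counting standard monomials gives mu = 6. Corank 2; j^3 = s^3 is a perfect cube, so E-series; the 4-jet and mu = 6 give E_6.

6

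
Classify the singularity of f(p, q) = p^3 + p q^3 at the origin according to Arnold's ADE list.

E7

The Hessian of f at 0 has rank 0. Corank 2; j^3 = p^3 is a perfect cube, so E-series; the 4-jet and mu = 7 give E_7.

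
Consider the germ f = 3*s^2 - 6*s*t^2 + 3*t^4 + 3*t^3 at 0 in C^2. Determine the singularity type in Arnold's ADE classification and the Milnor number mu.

The Hessian of f at 0 has rank 1. Corank 1: A-series; mu = 2 gives A_2.

Type A2, Milnor number mu = 2.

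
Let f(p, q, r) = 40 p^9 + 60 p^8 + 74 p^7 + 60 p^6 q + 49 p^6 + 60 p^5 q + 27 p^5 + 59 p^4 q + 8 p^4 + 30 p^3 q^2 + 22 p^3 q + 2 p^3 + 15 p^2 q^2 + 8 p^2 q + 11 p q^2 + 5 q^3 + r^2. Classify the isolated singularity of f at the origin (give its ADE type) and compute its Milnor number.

The Hessian of f at 0 has rank 1. Corank 2; j^3 = (p + q)*(2*p^2 + 6*p*q + 5*q^2) splits into three distinct lines over C (the quadratic factor has nonzero discriminant), so D_4.

Type D_4, Milnor number mu = 4.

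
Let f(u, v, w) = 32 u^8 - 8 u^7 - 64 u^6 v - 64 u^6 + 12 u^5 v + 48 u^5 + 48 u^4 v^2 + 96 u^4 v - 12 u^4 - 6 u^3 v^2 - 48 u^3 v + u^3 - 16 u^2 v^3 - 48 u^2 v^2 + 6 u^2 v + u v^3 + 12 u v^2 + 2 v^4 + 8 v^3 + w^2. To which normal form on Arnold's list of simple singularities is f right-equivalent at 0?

E7

The Hessian of f at 0 has rank 1. Corank 2; j^3 = (u + 2*v)^3 is a perfect cube, so E-series; the 4-jet and mu = 7 give E_7.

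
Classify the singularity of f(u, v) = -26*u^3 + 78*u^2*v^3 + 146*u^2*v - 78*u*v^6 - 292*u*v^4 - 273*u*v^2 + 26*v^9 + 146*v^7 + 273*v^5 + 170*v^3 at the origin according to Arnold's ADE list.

The Hessian of f at 0 has rank 0. Corank 2; j^3 = -(u - 2*v)*(26*u^2 - 94*u*v + 85*v^2) splits into three distinct lines over C (the quadratic factor has nonzero discriminant), so D_4.

D_4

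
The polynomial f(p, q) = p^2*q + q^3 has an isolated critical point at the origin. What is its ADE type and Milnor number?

Type D_{4}, Milnor number mu = 4.

The Hessian of f at 0 has rank 0. Corank 2; j^3 = q*(p^2 + q^2) splits into three distinct lines over C (the quadratic factor has nonzero discriminant), so D_4.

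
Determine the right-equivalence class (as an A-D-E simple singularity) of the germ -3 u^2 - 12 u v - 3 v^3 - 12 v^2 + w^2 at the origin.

A_2

The Hessian of f at 0 is [[-6, -12, 0], [-12, -24, 0], [0, 0, 2]] with rank 2, so corank 1. A Groebner basis of the Jacobian ideal J(f) in C{u,v,w} is {v^2, u + 2*v, w}; counting standard monomials gives mu = 2. Corank 1: A-series; mu = 2 gives A_2.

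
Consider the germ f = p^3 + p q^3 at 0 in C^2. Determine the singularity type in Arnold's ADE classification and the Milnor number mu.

Type E7, Milnor number mu = 7.

The Hessian of f at 0 has rank 0. Corank 2; j^3 = p^3 is a perfect cube, so E-series; the 4-jet and mu = 7 give E_7.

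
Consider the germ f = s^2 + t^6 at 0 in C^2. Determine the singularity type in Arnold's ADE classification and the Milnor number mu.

The Hessian of f at 0 has rank 1. Corank 1: A-series; mu = 5 gives A_5.

Type A_{5}, Milnor number mu = 5.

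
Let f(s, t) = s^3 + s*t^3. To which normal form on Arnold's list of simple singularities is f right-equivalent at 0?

E7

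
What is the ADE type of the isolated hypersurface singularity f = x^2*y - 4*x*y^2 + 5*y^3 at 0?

D_4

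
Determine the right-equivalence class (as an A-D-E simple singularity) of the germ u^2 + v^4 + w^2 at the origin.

A_3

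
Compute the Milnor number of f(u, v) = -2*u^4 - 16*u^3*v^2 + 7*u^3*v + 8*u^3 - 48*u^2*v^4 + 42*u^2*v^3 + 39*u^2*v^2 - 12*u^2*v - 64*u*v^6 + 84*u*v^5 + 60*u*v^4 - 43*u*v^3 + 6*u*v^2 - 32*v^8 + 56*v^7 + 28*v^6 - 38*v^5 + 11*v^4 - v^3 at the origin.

The Hessian of f at 0 has rank 0. Corank 2; j^3 = (2*u - v)^3 is a perfect cube, so E-series; the 4-jet and mu = 7 give E_7.

7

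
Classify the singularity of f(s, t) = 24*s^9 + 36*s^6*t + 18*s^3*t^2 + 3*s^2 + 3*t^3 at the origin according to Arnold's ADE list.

A2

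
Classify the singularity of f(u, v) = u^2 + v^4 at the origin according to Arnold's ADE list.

The Hessian of f at 0 has rank 1. Corank 1: A-series; mu = 3 gives A_3.

A_3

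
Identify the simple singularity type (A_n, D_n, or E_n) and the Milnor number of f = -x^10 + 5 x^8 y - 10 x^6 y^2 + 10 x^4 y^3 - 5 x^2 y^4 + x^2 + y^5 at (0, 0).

Type A_4, Milnor number mu = 4.

The Hessian of f at 0 has rank 1. Corank 1: A-series; mu = 4 gives A_4.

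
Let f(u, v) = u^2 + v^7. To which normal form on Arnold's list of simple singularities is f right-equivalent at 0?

The Hessian of f at 0 has rank 1. Corank 1: A-series; mu = 6 gives A_6.

A_6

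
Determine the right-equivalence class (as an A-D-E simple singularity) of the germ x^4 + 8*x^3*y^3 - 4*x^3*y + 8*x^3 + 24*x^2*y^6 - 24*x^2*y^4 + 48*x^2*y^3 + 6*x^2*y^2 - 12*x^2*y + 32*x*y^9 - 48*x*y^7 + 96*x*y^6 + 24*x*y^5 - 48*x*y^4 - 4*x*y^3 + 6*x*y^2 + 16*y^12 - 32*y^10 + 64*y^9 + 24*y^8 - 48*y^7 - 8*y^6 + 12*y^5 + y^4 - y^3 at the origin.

The Hessian of f at 0 has rank 0. Corank 2; j^3 = (2*x - y)^3 is a perfect cube, so E-series; the 4-jet and mu = 6 give E_6.

E6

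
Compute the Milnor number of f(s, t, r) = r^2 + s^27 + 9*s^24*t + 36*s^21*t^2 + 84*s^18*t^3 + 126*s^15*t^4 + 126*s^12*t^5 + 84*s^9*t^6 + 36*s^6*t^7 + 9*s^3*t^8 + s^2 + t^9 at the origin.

8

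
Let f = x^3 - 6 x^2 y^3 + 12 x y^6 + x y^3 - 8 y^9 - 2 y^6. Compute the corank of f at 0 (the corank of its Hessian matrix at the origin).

2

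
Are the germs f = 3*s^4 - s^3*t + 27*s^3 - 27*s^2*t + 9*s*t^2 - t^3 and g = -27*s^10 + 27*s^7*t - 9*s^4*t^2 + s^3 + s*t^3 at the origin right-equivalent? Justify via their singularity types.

Yes.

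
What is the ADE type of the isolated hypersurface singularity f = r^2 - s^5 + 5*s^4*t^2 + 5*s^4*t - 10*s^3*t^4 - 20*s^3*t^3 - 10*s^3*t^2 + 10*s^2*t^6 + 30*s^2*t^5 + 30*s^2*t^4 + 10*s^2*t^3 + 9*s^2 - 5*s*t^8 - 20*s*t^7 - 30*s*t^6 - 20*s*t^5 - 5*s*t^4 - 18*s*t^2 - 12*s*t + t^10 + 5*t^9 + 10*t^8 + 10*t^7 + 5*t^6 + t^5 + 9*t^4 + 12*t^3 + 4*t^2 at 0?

The Hessian of f at 0 has rank 2. Corank 1: A-series; mu = 4 gives A_4.

A_4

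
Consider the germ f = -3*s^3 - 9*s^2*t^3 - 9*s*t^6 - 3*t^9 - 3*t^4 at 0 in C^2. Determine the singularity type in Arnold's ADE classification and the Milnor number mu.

Type E_{6}, Milnor number mu = 6.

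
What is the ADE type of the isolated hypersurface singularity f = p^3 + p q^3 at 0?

E_{7}

The Hessian of f at 0 is [[0, 0], [0, 0]] with rank 0, so corank 2. A Groebner basis of the Jacobian ideal J(f) in C{p,q} is {p^3, p*q^2, 3*p^2 + q^3}; counting standard monomials gives mu = 7. Corank 2; j^3 = p^3 is a perfect cube, so E-series; the 4-jet and mu = 7 give E_7.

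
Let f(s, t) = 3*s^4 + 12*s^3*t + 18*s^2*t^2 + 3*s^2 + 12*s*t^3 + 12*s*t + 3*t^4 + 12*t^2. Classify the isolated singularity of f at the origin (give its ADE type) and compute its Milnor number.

Type A_3, Milnor number mu = 3.

The Hessian of f at 0 has rank 1. Corank 1: A-series; mu = 3 gives A_3.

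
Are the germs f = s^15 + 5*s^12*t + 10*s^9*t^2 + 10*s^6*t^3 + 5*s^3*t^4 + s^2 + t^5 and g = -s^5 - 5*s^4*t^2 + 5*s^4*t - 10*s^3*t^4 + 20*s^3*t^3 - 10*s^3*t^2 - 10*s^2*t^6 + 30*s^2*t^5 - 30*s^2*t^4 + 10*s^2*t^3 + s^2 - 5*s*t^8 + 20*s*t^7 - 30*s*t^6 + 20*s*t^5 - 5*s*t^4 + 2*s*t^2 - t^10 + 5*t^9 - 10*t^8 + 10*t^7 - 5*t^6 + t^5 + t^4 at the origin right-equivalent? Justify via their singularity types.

Yes.

The Hessian of f at 0 is [[2, 0], [0, 0]] with rank 1, so corank 1. A Groebner basis of the Jacobian ideal J(f) in C{s,t} is {t^4, s}; counting standard monomials gives mu = 4. Corank 1: A-series; mu = 4 gives A_4. The Hessian of g at 0 is [[2, 0], [0, 0]] with rank 1, so corank 1. A Groebner basis of the Jacobian ideal J(g) in C{s,t} is {s^2, s + t^2}; counting standard monomials gives mu = 4. Corank 1: A-series; mu = 4 gives A_4. Both have type A_4, hence right-equivalent.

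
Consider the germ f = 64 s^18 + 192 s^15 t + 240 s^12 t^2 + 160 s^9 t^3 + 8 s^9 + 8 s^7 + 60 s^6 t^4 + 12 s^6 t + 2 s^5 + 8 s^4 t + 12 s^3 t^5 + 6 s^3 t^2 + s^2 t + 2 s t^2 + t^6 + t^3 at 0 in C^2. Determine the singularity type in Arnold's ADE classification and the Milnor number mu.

Type D_{7}, Milnor number mu = 7.

The Hessian of f at 0 has rank 0. Corank 2; j^3 = t*(s + t)^2 has shape L^2 M (L != M), so D-series; mu = 7 gives D_7.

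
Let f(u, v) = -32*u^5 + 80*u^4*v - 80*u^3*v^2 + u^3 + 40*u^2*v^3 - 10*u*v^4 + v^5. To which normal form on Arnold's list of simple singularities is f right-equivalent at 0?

E_8

The Hessian of f at 0 is [[0, 0], [0, 0]] with rank 0, so corank 2. A Groebner basis of the Jacobian ideal J(f) in C{u,v} is {v^5, u*v^3 - v^4/8, u^2}; counting standard monomials gives mu = 8. Corank 2; j^3 = u^3 is a perfect cube, so E-series; the 5-jet and mu = 8 give E_8.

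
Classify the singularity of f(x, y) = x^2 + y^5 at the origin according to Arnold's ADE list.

The Hessian of f at 0 has rank 1. Corank 1: A-series; mu = 4 gives A_4.

A_{4}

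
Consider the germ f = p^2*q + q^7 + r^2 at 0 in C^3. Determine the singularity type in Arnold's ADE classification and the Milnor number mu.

Type D_{8}, Milnor number mu = 8.

The Hessian of f at 0 has rank 1. Corank 2; j^3 = p^2*q has shape L^2 M (L != M), so D-series; mu = 8 gives D_8.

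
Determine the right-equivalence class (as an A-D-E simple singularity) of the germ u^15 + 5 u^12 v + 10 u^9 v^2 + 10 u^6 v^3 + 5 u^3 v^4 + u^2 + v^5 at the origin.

The Hessian of f at 0 has rank 1. Corank 1: A-series; mu = 4 gives A_4.

A_4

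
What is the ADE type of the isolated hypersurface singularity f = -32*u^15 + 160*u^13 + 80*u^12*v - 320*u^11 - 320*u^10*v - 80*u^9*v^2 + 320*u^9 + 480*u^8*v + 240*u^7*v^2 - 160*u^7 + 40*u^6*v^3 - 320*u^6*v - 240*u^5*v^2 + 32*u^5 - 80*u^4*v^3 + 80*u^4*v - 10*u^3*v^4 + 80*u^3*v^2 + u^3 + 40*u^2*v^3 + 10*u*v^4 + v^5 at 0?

The Hessian of f at 0 is [[0, 0], [0, 0]] with rank 0, so corank 2. A Groebner basis of the Jacobian ideal J(f) in C{u,v} is {v^5, u*v^3 + v^4/8, u^2}; counting standard monomials gives mu = 8. Corank 2; j^3 = u^3 is a perfect cube, so E-series; the 5-jet and mu = 8 give E_8.

E_{8}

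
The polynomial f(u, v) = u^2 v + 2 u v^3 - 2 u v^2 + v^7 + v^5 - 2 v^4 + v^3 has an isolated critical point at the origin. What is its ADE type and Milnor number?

Type D_{8}, Milnor number mu = 8.

The Hessian of f at 0 has rank 0. Corank 2; j^3 = v*(u - v)^2 has shape L^2 M (L != M), so D-series; mu = 8 gives D_8.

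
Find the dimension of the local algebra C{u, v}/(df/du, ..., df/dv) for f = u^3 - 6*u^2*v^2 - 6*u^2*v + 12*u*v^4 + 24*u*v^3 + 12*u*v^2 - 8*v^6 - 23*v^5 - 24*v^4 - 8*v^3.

8

The Hessian of f at 0 has rank 0. Corank 2; j^3 = (u - 2*v)^3 is a perfect cube, so E-series; the 5-jet and mu = 8 give E_8.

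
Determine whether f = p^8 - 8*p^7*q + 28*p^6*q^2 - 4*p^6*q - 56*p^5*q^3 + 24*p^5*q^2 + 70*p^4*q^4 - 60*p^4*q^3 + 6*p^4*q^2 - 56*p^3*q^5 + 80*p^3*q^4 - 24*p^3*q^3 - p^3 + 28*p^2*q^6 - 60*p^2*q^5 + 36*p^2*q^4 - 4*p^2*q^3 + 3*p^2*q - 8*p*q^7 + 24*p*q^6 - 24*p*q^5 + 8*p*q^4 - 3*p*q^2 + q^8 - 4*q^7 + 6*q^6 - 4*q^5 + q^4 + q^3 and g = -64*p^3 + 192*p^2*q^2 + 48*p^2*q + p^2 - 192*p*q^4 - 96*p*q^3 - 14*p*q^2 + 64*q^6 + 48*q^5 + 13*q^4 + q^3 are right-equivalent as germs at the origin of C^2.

No.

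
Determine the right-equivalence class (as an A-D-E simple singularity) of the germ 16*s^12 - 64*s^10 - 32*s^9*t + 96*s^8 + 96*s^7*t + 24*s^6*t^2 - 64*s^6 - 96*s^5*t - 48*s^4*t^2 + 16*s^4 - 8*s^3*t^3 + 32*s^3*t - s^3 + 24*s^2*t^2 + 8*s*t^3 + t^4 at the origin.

E_6

The Hessian of f at 0 has rank 0. Corank 2; j^3 = -s^3 is a perfect cube, so E-series; the 4-jet and mu = 6 give E_6.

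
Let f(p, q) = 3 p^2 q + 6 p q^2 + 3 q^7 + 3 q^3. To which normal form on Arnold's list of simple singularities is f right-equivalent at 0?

The Hessian of f at 0 has rank 0. Corank 2; j^3 = 3*q*(p + q)^2 has shape L^2 M (L != M), so D-series; mu = 8 gives D_8.

D_8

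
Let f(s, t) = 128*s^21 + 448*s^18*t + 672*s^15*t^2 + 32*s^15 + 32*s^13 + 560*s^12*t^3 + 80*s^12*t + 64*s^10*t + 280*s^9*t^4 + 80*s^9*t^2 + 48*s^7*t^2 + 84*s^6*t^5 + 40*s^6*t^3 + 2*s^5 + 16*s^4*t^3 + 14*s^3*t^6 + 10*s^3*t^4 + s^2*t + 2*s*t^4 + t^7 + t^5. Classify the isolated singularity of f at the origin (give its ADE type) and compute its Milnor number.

The Hessian of f at 0 is [[0, 0], [0, 0]] with rank 0, so corank 2. A Groebner basis of the Jacobian ideal J(f) in C{s,t} is {s*t + t^4, s*t^2, s^2 - 5*s*t}; counting standard monomials gives mu = 6. Corank 2; j^3 = s^2*t has shape L^2 M (L != M), so D-series; mu = 6 gives D_6.

Type D6, Milnor number mu = 6.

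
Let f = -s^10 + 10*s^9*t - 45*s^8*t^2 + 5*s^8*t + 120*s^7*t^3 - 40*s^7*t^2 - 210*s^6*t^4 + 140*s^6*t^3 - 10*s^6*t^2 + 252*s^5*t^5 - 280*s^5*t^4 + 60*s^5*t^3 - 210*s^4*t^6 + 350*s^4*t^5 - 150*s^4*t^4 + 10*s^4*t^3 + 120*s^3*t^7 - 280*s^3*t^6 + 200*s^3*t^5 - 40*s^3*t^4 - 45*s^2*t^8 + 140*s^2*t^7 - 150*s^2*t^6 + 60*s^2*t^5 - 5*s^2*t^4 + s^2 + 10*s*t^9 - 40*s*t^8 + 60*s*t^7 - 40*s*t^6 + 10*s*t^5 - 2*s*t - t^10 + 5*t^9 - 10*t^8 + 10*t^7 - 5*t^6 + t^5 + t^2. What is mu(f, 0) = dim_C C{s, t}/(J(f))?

4

The Hessian of f at 0 is [[2, -2], [-2, 2]] with rank 1, so corank 1. A Groebner basis of the Jacobian ideal J(f) in C{s,t} is {t^4, s - t}; counting standard monomials gives mu = 4. Corank 1: A-series; mu = 4 gives A_4.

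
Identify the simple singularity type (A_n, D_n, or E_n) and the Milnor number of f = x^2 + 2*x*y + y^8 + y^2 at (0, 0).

Type A_7, Milnor number mu = 7.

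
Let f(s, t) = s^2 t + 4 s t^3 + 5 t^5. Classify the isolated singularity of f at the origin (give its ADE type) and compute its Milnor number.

The Hessian of f at 0 is [[0, 0], [0, 0]] with rank 0, so corank 2. A Groebner basis of the Jacobian ideal J(f) in C{s,t} is {s^3, s^2*t, -2*s^2 + s*t^2, s*t/2 + t^3}; counting standard monomials gives mu = 6. Corank 2; j^3 = s^2*t has shape L^2 M (L != M), so D-series; mu = 6 gives D_6.

Type D_{6}, Milnor number mu = 6.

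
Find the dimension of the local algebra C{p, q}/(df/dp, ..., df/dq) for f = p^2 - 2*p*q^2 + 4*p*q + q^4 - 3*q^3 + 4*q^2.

The Hessian of f at 0 has rank 1. Corank 1: A-series; mu = 2 gives A_2.

2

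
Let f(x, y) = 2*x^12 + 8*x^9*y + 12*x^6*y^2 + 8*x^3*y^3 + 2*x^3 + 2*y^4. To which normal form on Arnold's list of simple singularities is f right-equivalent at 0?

The Hessian of f at 0 has rank 0. Corank 2; j^3 = 2*x^3 is a perfect cube, so E-series; the 4-jet and mu = 6 give E_6.

E_{6}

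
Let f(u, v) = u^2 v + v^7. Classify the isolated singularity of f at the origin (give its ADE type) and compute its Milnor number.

The Hessian of f at 0 is [[0, 0], [0, 0]] with rank 0, so corank 2. A Groebner basis of the Jacobian ideal J(f) in C{u,v} is {u^2/7 + v^6, u^3, u*v}; counting standard monomials gives mu = 8. Corank 2; j^3 = u^2*v has shape L^2 M (L != M), so D-series; mu = 8 gives D_8.

Type D_8, Milnor number mu = 8.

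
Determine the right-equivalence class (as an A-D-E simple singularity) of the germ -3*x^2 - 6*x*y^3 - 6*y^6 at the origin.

The Hessian of f at 0 has rank 1. Corank 1: A-series; mu = 5 gives A_5.

A_5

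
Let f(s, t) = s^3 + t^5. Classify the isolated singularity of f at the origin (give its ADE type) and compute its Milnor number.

Type E_8, Milnor number mu = 8.

The Hessian of f at 0 is [[0, 0], [0, 0]] with rank 0, so corank 2. A Groebner basis of the Jacobian ideal J(f) in C{s,t} is {t^4, s^2}; counting standard monomials gives mu = 8. Corank 2; j^3 = s^3 is a perfect cube, so E-series; the 5-jet and mu = 8 give E_8.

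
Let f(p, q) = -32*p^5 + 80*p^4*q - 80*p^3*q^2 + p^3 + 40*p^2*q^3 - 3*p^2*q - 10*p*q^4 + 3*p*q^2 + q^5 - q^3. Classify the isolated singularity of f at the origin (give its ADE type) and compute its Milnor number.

Type E8, Milnor number mu = 8.

The Hessian of f at 0 is [[0, 0], [0, 0]] with rank 0, so corank 2. A Groebner basis of the Jacobian ideal J(f) in C{p,q} is {q^5, p*q^3 - 7*q^4/8, p^2 - 2*p*q + q^2}; counting standard monomials gives mu = 8. Corank 2; j^3 = (p - q)^3 is a perfect cube, so E-series; the 5-jet and mu = 8 give E_8.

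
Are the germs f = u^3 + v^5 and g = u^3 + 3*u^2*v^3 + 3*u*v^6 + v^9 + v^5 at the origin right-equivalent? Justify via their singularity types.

The Hessian of f at 0 is [[0, 0], [0, 0]] with rank 0, so corank 2. A Groebner basis of the Jacobian ideal J(f) in C{u,v} is {v^4, u^2}; counting standard monomials gives mu = 8. Corank 2; j^3 = u^3 is a perfect cube, so E-series; the 5-jet and mu = 8 give E_8. The Hessian of g at 0 is [[0, 0], [0, 0]] with rank 0, so corank 2. A Groebner basis of the Jacobian ideal J(g) in C{u,v} is {u^2/2 + u*v^3, v^4, u^3, u^2*v}; counting standard monomials gives mu = 8. Corank 2; j^3 = u^3 is a perfect cube, so E-series; the 5-jet and mu = 8 give E_8. Both have type E_8, hence right-equivalent.

Yes.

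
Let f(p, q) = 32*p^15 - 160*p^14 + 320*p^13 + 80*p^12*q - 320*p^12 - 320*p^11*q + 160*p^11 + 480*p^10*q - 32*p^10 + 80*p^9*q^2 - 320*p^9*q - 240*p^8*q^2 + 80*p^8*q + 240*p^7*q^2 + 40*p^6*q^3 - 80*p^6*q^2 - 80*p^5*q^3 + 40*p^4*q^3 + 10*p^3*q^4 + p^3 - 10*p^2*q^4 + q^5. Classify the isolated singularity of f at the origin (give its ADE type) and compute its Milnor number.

The Hessian of f at 0 has rank 0. Corank 2; j^3 = p^3 is a perfect cube, so E-series; the 5-jet and mu = 8 give E_8.

Type E_8, Milnor number mu = 8.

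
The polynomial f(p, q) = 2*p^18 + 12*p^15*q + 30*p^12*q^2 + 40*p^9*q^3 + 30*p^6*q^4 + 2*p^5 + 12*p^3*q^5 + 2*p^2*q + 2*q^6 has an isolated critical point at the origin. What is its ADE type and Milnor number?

Type D_7, Milnor number mu = 7.

The Hessian of f at 0 is [[0, 0], [0, 0]] with rank 0, so corank 2. A Groebner basis of the Jacobian ideal J(f) in C{p,q} is {p^2/6 + q^5, p^3, p*q}; counting standard monomials gives mu = 7. Corank 2; j^3 = 2*p^2*q has shape L^2 M (L != M), so D-series; mu = 7 gives D_7.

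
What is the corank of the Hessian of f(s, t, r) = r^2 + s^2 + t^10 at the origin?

1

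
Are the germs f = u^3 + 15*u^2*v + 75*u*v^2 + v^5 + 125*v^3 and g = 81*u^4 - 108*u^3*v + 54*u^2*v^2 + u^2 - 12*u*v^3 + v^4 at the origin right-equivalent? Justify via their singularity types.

No.

The Hessian of f at 0 is [[0, 0], [0, 0]] with rank 0, so corank 2. A Groebner basis of the Jacobian ideal J(f) in C{u,v} is {v^4, u^2 + 10*u*v + 25*v^2}; counting standard monomials gives mu = 8. Corank 2; j^3 = (u + 5*v)^3 is a perfect cube, so E-series; the 5-jet and mu = 8 give E_8. The Hessian of g at 0 is [[2, 0], [0, 0]] with rank 1, so corank 1. A Groebner basis of the Jacobian ideal J(g) in C{u,v} is {v^3, u}; counting standard monomials gives mu = 3. Corank 1: A-series; mu = 3 gives A_3. f is E_8 but g is A_3, hence not right-equivalent.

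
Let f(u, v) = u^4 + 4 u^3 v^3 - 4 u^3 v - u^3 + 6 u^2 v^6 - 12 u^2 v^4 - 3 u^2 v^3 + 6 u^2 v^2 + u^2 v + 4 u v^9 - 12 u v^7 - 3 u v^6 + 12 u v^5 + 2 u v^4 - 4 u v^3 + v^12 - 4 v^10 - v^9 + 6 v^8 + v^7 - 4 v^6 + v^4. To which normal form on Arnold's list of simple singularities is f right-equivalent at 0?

D5

The Hessian of f at 0 is [[0, 0], [0, 0]] with rank 0, so corank 2. A Groebner basis of the Jacobian ideal J(f) in C{u,v} is {u*v^2, u*v/4 + v^3, u^2 - u*v}; counting standard monomials gives mu = 5. Corank 2; j^3 = -u^2*(u - v) has shape L^2 M (L != M), so D-series; mu = 5 gives D_5.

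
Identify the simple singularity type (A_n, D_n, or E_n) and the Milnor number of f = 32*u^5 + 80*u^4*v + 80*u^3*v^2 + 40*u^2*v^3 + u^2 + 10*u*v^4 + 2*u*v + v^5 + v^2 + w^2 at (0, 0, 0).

Type A_4, Milnor number mu = 4.

The Hessian of f at 0 has rank 2. Corank 1: A-series; mu = 4 gives A_4.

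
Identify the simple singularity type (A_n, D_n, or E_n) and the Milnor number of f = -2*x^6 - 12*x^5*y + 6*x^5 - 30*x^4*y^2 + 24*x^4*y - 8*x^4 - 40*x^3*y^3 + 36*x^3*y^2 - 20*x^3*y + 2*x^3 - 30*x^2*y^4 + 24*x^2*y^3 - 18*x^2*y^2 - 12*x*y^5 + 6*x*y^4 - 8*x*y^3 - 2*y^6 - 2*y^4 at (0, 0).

Type E_6, Milnor number mu = 6.

The Hessian of f at 0 is [[0, 0], [0, 0]] with rank 0, so corank 2. A Groebner basis of the Jacobian ideal J(f) in C{x,y} is {x^3, x^2*y, -x^2/2 + x*y^2, 3*x^2/2 + y^3}; counting standard monomials gives mu = 6. Corank 2; j^3 = 2*x^3 is a perfect cube, so E-series; the 4-jet and mu = 6 give E_6.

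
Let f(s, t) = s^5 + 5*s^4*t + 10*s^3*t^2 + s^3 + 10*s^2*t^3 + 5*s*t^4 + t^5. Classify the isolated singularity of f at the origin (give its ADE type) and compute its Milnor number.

The Hessian of f at 0 is [[0, 0], [0, 0]] with rank 0, so corank 2. A Groebner basis of the Jacobian ideal J(f) in C{s,t} is {t^5, s*t^3 + t^4/4, s^2}; counting standard monomials gives mu = 8. Corank 2; j^3 = s^3 is a perfect cube, so E-series; the 5-jet and mu = 8 give E_8.

Type E8, Milnor number mu = 8.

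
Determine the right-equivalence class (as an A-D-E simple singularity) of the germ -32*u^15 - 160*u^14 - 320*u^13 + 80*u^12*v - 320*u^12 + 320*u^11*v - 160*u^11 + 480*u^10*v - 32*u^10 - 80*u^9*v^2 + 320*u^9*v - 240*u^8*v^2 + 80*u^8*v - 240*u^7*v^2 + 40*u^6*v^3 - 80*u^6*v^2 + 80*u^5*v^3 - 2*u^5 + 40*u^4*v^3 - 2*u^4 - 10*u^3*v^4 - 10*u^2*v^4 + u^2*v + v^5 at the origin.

D_6

The Hessian of f at 0 has rank 0. Corank 2; j^3 = u^2*v has shape L^2 M (L != M), so D-series; mu = 6 gives D_6.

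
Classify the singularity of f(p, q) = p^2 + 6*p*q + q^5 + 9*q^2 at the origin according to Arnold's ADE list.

A_{4}

The Hessian of f at 0 is [[2, 6], [6, 18]] with rank 1, so corank 1. A Groebner basis of the Jacobian ideal J(f) in C{p,q} is {q^4, p + 3*q}; counting standard monomials gives mu = 4. Corank 1: A-series; mu = 4 gives A_4.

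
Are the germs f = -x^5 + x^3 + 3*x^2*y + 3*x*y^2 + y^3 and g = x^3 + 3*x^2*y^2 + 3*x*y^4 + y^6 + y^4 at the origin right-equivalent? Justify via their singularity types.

No.

The Hessian of f at 0 is [[0, 0], [0, 0]] with rank 0, so corank 2. A Groebner basis of the Jacobian ideal J(f) in C{x,y} is {y^5, x*y^3 + 3*y^4/4, x^2 + 2*x*y + y^2}; counting standard monomials gives mu = 8. Corank 2; j^3 = (x + y)^3 is a perfect cube, so E-series; the 5-jet and mu = 8 give E_8. The Hessian of g at 0 is [[0, 0], [0, 0]] with rank 0, so corank 2. A Groebner basis of the Jacobian ideal J(g) in C{x,y} is {x^3, x^2*y, x^2/2 + x*y^2, y^3}; counting standard monomials gives mu = 6. Corank 2; j^3 = x^3 is a perfect cube, so E-series; the 4-jet and mu = 6 give E_6. f is E_8 but g is E_6, hence not right-equivalent.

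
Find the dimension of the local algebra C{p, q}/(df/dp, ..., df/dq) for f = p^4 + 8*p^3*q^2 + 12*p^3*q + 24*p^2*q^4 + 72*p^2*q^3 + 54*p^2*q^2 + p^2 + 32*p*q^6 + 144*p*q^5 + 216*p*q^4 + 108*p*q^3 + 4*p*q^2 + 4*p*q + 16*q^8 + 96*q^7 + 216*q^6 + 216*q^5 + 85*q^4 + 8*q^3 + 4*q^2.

3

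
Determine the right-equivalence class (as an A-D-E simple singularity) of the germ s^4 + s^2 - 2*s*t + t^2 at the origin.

The Hessian of f at 0 has rank 1. Corank 1: A-series; mu = 3 gives A_3.

A_3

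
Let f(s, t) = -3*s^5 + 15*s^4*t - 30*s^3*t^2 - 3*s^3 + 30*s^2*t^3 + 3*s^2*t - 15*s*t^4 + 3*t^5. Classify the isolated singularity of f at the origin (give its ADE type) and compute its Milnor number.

Type D6, Milnor number mu = 6.

The Hessian of f at 0 has rank 0. Corank 2; j^3 = -3*s^2*(s - t) has shape L^2 M (L != M), so D-series; mu = 6 gives D_6.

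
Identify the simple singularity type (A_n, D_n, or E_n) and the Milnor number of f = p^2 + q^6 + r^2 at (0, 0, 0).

The Hessian of f at 0 is [[2, 0, 0], [0, 0, 0], [0, 0, 2]] with rank 2, so corank 1. A Groebner basis of the Jacobian ideal J(f) in C{p,q,r} is {q^5, p, r}; counting standard monomials gives mu = 5. Corank 1: A-series; mu = 5 gives A_5.

Type A5, Milnor number mu = 5.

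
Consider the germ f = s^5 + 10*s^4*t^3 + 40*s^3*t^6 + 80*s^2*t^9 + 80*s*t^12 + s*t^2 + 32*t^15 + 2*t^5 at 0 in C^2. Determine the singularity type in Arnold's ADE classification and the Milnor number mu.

The Hessian of f at 0 is [[0, 0], [0, 0]] with rank 0, so corank 2. A Groebner basis of the Jacobian ideal J(f) in C{s,t} is {s^4 + t^2/5, t^3, s*t}; counting standard monomials gives mu = 6. Corank 2; j^3 = s*t^2 has shape L^2 M (L != M), so D-series; mu = 6 gives D_6.

Type D_6, Milnor number mu = 6.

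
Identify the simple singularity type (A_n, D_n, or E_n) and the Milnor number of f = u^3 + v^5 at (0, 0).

Type E_8, Milnor number mu = 8.

The Hessian of f at 0 is [[0, 0], [0, 0]] with rank 0, so corank 2. A Groebner basis of the Jacobian ideal J(f) in C{u,v} is {v^4, u^2}; counting standard monomials gives mu = 8. Corank 2; j^3 = u^3 is a perfect cube, so E-series; the 5-jet and mu = 8 give E_8.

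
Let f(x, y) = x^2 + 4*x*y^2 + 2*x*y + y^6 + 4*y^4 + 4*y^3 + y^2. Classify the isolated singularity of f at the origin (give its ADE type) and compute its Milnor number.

Type A5, Milnor number mu = 5.

The Hessian of f at 0 has rank 1. Corank 1: A-series; mu = 5 gives A_5.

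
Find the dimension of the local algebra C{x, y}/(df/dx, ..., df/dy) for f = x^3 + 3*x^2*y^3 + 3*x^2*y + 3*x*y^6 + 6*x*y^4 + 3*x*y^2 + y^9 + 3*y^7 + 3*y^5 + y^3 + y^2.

The Hessian of f at 0 is [[0, 0], [0, 2]] with rank 1, so corank 1. A Groebner basis of the Jacobian ideal J(f) in C{x,y} is {x^2, y}; counting standard monomials gives mu = 2. Corank 1: A-series; mu = 2 gives A_2.

2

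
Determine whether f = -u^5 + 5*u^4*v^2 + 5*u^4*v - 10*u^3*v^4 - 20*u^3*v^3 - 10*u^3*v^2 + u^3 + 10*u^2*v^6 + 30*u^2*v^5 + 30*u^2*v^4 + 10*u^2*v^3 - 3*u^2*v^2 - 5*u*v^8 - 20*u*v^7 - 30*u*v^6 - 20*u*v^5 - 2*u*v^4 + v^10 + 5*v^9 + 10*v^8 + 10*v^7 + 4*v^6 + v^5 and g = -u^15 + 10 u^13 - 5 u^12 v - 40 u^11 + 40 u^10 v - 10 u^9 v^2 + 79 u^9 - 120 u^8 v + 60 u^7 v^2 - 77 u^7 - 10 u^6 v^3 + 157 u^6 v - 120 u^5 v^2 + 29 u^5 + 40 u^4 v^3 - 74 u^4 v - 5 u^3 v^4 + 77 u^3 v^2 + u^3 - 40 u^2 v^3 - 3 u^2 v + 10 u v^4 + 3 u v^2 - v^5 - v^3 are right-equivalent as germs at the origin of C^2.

Yes.

The Hessian of f at 0 is [[0, 0], [0, 0]] with rank 0, so corank 2. A Groebner basis of the Jacobian ideal J(f) in C{u,v} is {u^2/4 + u*v^3 - u*v^2/2, u^2 - 2*u*v^2 + v^4, u^3, u^2*v + u^2/2 - u*v^2}; counting standard monomials gives mu = 8. Corank 2; j^3 = u^3 is a perfect cube, so E-series; the 5-jet and mu = 8 give E_8. The Hessian of g at 0 is [[0, 0], [0, 0]] with rank 0, so corank 2. A Groebner basis of the Jacobian ideal J(g) in C{u,v} is {7*u^2/2 + u*v^3 - 7*u*v + 7*v^2/2, 4*u^2 - 8*u*v + v^4 + 4*v^2, u^3 - 3*u*v^2 + 2*v^3, u^2*v - 2*u*v^2 + v^3}; counting standard monomials gives mu = 8. Corank 2; j^3 = (u - v)^3 is a perfect cube, so E-series; the 5-jet and mu = 8 give E_8. Both have type E_8, hence right-equivalent.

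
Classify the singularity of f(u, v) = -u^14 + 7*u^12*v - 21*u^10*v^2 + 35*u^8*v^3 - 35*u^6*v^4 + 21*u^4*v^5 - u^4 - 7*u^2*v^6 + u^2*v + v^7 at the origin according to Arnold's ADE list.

The Hessian of f at 0 is [[0, 0], [0, 0]] with rank 0, so corank 2. A Groebner basis of the Jacobian ideal J(f) in C{u,v} is {u^2/7 + v^6, u^3, u*v}; counting standard monomials gives mu = 8. Corank 2; j^3 = u^2*v has shape L^2 M (L != M), so D-series; mu = 8 gives D_8.

D8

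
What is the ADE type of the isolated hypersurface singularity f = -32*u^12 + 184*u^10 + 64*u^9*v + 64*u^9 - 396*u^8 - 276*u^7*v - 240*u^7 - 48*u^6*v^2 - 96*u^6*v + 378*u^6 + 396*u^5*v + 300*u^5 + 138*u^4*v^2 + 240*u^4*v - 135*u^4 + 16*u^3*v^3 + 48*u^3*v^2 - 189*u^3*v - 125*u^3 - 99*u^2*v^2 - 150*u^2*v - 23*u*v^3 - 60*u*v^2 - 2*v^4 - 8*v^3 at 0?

E_{7}

The Hessian of f at 0 is [[0, 0], [0, 0]] with rank 0, so corank 2. A Groebner basis of the Jacobian ideal J(f) in C{u,v} is {390625*u^2/3 + 312500*u*v/3 + v^4 - 125*v^3/9 + 62500*v^2/3, u^3 + 550*u^2/3 + 440*u*v/3 + 2*v^3/45 + 88*v^2/3, u^2*v - 2875*u^2/9 - 2300*u*v/9 - 17*v^3/135 - 460*v^2/9, 1250*u^2/3 + u*v^2 + 1000*u*v/3 + 16*v^3/45 + 200*v^2/3}; counting standard monomials gives mu = 7. Corank 2; j^3 = -(5*u + 2*v)^3 is a perfect cube, so E-series; the 4-jet and mu = 7 give E_7.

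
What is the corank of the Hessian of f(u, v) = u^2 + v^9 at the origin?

1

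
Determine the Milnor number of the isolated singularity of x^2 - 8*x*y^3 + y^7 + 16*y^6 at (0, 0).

6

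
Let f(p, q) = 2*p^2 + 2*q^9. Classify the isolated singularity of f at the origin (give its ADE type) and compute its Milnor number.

The Hessian of f at 0 has rank 1. Corank 1: A-series; mu = 8 gives A_8.

Type A_8, Milnor number mu = 8.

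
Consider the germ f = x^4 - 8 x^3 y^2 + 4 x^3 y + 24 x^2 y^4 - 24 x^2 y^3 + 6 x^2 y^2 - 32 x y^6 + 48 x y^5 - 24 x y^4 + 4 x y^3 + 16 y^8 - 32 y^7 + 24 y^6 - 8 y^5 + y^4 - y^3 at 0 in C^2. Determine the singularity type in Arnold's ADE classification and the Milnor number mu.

Type E_{6}, Milnor number mu = 6.

The Hessian of f at 0 is [[0, 0], [0, 0]] with rank 0, so corank 2. A Groebner basis of the Jacobian ideal J(f) in C{x,y} is {x^3 + 3*x^2*y, y^2}; counting standard monomials gives mu = 6. Corank 2; j^3 = -y^3 is a perfect cube, so E-series; the 4-jet and mu = 6 give E_6.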